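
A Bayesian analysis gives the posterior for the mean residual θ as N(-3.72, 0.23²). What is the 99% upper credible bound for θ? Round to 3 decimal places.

-3.185

Need U with P(θ ≤ U) = 0.99: U = -3.72 + z_{0.01}·0.23.
z = 2.326; U = -3.72 + 2.326 × 0.23 = -3.185.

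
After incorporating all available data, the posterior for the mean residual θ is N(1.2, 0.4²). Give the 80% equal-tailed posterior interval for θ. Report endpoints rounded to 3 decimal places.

[0.687, 1.713]

The posterior is symmetric, so the 80% equal-tailed interval is θ = 1.2 ± z·0.4 with z = 1.282.
Half-width: 1.282 × 0.4 = 0.513.
1.2 − 0.513 = 0.687; 1.2 + 0.513 = 1.713.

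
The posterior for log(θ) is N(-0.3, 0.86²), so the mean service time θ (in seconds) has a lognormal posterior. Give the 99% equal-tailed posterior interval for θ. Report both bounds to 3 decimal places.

On the log scale the 99% interval is -0.3 ± 2.576 × 0.86 = [-2.5152, 1.9152].
Exponentiate: [e^-2.5152, e^1.9152] = [0.081, 6.788].

[0.081, 6.788]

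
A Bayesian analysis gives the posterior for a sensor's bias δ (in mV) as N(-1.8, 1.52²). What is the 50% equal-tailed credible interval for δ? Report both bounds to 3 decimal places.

The posterior is symmetric, so the 50% equal-tailed interval is δ = -1.8 ± z·1.52 with z = 0.674.
Half-width: 0.674 × 1.52 = 1.025.
-1.8 − 1.025 = -2.825; -1.8 + 1.025 = -0.775.

[-2.825, -0.775]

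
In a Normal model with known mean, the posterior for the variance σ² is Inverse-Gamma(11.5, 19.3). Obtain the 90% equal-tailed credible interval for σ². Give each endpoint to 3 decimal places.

[1.097, 2.949]

Inverse-Gamma(11.5, 19.3) quantiles: F⁻¹(0.05) and F⁻¹(0.95).
Equivalently, 1/σ² ~ Gamma(11.5, rate = 19.3); invert its 0.95 and 0.05 quantiles.
Posterior mean ≈ 1.838, SD ≈ 0.596; a Normal approximation gives roughly [0.857, 2.819].
Exact: lower = 1.097; upper = 2.949.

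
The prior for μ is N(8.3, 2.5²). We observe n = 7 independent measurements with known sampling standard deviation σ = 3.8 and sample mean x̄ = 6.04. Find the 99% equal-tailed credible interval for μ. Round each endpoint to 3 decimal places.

[3.393, 9.809]

Posterior precision = 1/2.5² + 7/3.8² = 0.1600 + 0.4848 = 0.6448, so posterior SD = 1.2454.
Posterior mean = (8.3/2.5² + 7·6.04/3.8²) / 0.6448 = 6.6008.
Interval: 6.6008 ± 2.576 × 1.2454 → [3.393, 9.809].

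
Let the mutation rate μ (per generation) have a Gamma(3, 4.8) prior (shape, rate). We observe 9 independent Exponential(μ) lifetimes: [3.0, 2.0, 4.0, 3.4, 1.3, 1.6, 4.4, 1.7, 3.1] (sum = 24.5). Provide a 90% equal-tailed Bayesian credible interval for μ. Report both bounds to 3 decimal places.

Posterior: Gamma(3+9, 4.8+24.5) = Gamma(12, 29.3) (shape, rate).
Equal-tailed 90% interval: Gamma(12, 29.3) quantiles at 0.05 and 0.95.
Posterior mean ≈ 0.410, SD ≈ 0.118; a Normal approximation gives roughly [0.215, 0.604].
Exact: lower = 0.236; upper = 0.621.

[0.236, 0.621]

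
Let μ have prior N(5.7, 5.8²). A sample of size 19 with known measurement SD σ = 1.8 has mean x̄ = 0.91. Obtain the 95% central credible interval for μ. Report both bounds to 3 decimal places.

Posterior precision = 1/5.8² + 19/1.8² = 0.0297 + 5.8642 = 5.8939, so posterior SD = 0.4119.
Posterior mean = (5.7/5.8² + 19·0.91/1.8²) / 5.8939 = 0.9342.
Interval: 0.9342 ± 1.960 × 0.4119 → [0.127, 1.741].

[0.127, 1.741]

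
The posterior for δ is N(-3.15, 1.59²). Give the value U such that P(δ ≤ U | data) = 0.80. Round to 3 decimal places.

Need U with P(δ ≤ U) = 0.80: U = -3.15 + z_{0.2}·1.59.
z = 0.842; U = -3.15 + 0.842 × 1.59 = -1.812.

-1.812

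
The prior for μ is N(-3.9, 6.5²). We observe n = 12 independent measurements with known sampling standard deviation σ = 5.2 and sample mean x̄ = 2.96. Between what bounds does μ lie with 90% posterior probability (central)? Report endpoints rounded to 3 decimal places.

[0.207, 5.018]

Posterior precision = 1/6.5² + 12/5.2² = 0.0237 + 0.4438 = 0.4675, so posterior SD = 1.4626.
Posterior mean = (-3.9/6.5² + 12·2.96/5.2²) / 0.4675 = 2.6127.
Interval: 2.6127 ± 1.645 × 1.4626 → [0.207, 5.018].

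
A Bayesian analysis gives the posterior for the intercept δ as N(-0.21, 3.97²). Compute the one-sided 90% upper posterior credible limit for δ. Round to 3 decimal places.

Need U with P(δ ≤ U) = 0.90: U = -0.21 + z_{0.1}·3.97.
z = 1.282; U = -0.21 + 1.282 × 3.97 = 4.878.

4.878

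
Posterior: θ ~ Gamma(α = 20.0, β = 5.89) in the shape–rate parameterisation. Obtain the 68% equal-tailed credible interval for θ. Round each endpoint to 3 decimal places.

Posterior: Gamma(shape 20.0, rate 5.89).
Equal-tailed 68% interval: Gamma(20.0, 5.89) quantiles at 0.16 and 0.84.
Posterior mean ≈ 3.396, SD ≈ 0.759; a Normal approximation gives roughly [2.641, 4.151].
Exact: lower = 2.646; upper = 4.144.

[2.646, 4.144]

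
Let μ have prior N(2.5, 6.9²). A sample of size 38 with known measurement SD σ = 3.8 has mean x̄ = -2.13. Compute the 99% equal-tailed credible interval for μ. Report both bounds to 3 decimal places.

[-3.675, -0.512]

Posterior precision = 1/6.9² + 38/3.8² = 0.0210 + 2.6316 = 2.6526, so posterior SD = 0.6140.
Posterior mean = (2.5/6.9² + 38·-2.13/3.8²) / 2.6526 = -2.0933.
Interval: -2.0933 ± 2.576 × 0.6140 → [-3.675, -0.512].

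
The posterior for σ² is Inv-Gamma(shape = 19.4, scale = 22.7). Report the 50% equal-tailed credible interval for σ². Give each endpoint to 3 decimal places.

[1.024, 1.395]

Inverse-Gamma(19.4, 22.7) quantiles: F⁻¹(0.25) and F⁻¹(0.75).
Equivalently, 1/σ² ~ Gamma(19.4, rate = 22.7); invert its 0.75 and 0.25 quantiles.
Posterior mean ≈ 1.234, SD ≈ 0.296; a Normal approximation gives roughly [1.034, 1.433].
Exact: lower = 1.024; upper = 1.395.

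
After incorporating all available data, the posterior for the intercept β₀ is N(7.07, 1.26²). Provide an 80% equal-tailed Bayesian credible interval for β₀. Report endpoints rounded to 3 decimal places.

[5.455, 8.685]

The posterior is symmetric, so the 80% equal-tailed interval is β₀ = 7.07 ± z·1.26 with z = 1.282.
Half-width: 1.282 × 1.26 = 1.615.
7.07 − 1.615 = 5.455; 7.07 + 1.615 = 8.685.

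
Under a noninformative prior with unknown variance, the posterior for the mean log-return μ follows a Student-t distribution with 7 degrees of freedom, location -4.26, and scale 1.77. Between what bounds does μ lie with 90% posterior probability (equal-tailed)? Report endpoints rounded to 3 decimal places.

[-7.613, -0.907]

The t_7 distribution is symmetric; the 90% interval is -4.26 ± t·1.77 with t_{0.95,7} = 1.895.
Half-width: 1.895 × 1.77 = 3.353.
-4.26 − 3.353 = -7.613; -4.26 + 3.353 = -0.907.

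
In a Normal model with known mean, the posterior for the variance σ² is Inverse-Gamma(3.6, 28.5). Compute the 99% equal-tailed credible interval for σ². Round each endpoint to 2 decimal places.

[2.76, 53.92]

Inverse-Gamma(3.6, 28.5) quantiles: F⁻¹(0.005) and F⁻¹(0.995).
Equivalently, 1/σ² ~ Gamma(3.6, rate = 28.5); invert its 0.995 and 0.005 quantiles.
Posterior mean ≈ 10.96, SD ≈ 8.67; a Normal approximation gives roughly [-11.36, 33.28].
Exact: lower = 2.76; upper = 53.92.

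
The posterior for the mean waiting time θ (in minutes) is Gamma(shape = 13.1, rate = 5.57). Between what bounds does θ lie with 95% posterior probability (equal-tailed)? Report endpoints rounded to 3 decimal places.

[1.256, 3.786]

Posterior: Gamma(shape 13.1, rate 5.57).
Equal-tailed 95% interval: Gamma(13.1, 5.57) quantiles at 0.025 and 0.975.
Posterior mean ≈ 2.352, SD ≈ 0.650; a Normal approximation gives roughly [1.078, 3.625].
Exact: lower = 1.256; upper = 3.786.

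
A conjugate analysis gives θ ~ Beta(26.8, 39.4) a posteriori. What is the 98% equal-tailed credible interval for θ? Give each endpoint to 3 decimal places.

[0.271, 0.547]

Posterior: Beta(26.8, 39.4).
Equal-tailed 98% interval: the 0.01 and 0.99 quantiles of Beta(26.8, 39.4).
Posterior mean ≈ 0.405, SD ≈ 0.060; a Normal approximation gives roughly [0.266, 0.544].
Exact: F⁻¹(0.01) = 0.271; F⁻¹(0.99) = 0.547.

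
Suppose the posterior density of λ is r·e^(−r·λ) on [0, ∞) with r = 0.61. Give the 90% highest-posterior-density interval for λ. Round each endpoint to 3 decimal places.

The exponential density is strictly decreasing on [0, ∞), so the HPD interval is anchored at 0: [0, q] with P(λ ≤ q) = 0.90.
q = −ln(1 − 0.90) / 0.61 = 2.3026 / 0.61 = 3.775.

[0.000, 3.775]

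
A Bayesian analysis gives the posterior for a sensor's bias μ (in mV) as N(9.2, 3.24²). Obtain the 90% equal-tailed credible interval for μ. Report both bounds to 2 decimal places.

The posterior is symmetric, so the 90% equal-tailed interval is μ = 9.2 ± z·3.24 with z = 1.645.
Half-width: 1.645 × 3.24 = 5.33.
9.2 − 5.33 = 3.87; 9.2 + 5.33 = 14.53.

[3.87, 14.53]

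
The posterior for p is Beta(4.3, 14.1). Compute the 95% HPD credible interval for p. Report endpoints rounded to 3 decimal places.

The posterior is unimodal and skewed, so the HPD interval has equal density at both endpoints and is the shortest 95% interval.
Solving f(0.061) = f(0.423) with F(0.423) − F(0.061) = 0.95 gives [0.061, 0.423].
For comparison, the equal-tailed interval is [0.076, 0.446]; the HPD is narrower and shifted toward the mode.

[0.061, 0.423]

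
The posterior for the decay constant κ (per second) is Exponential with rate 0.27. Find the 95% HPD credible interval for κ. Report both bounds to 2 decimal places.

The exponential density is strictly decreasing on [0, ∞), so the HPD interval is anchored at 0: [0, q] with P(κ ≤ q) = 0.95.
q = −ln(1 − 0.95) / 0.27 = 2.9957 / 0.27 = 11.10.

[0.00, 11.10]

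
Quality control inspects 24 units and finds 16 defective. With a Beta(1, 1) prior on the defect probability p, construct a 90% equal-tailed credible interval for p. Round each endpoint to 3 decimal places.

[0.496, 0.798]

Posterior: Beta(1+16, 1+8) = Beta(17, 9).
Equal-tailed 90% interval: the 0.05 and 0.95 quantiles of Beta(17, 9).
Posterior mean ≈ 0.654, SD ≈ 0.092; a Normal approximation gives roughly [0.503, 0.804].
Exact: F⁻¹(0.05) = 0.496; F⁻¹(0.95) = 0.798.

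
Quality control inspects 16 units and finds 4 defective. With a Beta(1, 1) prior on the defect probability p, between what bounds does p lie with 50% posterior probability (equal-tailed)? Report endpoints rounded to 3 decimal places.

[0.202, 0.344]

Posterior: Beta(1+4, 1+12) = Beta(5, 13).
Equal-tailed 50% interval: the 0.25 and 0.75 quantiles of Beta(5, 13).
Posterior mean ≈ 0.278, SD ≈ 0.103; a Normal approximation gives roughly [0.208, 0.347].
Exact: F⁻¹(0.25) = 0.202; F⁻¹(0.75) = 0.344.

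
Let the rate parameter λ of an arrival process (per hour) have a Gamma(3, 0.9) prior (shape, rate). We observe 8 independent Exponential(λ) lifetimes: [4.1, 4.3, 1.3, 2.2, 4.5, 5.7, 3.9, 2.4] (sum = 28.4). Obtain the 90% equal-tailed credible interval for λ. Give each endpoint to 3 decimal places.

[0.211, 0.579]

Posterior: Gamma(3+8, 0.9+28.4) = Gamma(11, 29.3) (shape, rate).
Equal-tailed 90% interval: Gamma(11, 29.3) quantiles at 0.05 and 0.95.
Posterior mean ≈ 0.375, SD ≈ 0.113; a Normal approximation gives roughly [0.189, 0.562].
Exact: lower = 0.211; upper = 0.579.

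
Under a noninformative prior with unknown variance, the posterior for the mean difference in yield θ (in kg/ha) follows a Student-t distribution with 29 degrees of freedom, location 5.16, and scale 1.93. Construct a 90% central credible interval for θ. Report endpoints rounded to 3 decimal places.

[1.881, 8.439]

The t_29 distribution is symmetric; the 90% interval is 5.16 ± t·1.93 with t_{0.95,29} = 1.699.
Half-width: 1.699 × 1.93 = 3.279.
5.16 − 3.279 = 1.881; 5.16 + 3.279 = 8.439.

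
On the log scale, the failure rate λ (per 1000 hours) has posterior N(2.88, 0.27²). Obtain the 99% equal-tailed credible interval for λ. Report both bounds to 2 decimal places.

[8.89, 35.71]

On the log scale the 99% interval is 2.88 ± 2.576 × 0.27 = [2.1845, 3.5755].
Exponentiate: [e^2.1845, e^3.5755] = [8.89, 35.71].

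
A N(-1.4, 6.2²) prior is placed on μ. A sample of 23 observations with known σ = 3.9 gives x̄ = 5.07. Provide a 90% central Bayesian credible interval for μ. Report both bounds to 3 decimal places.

Posterior precision = 1/6.2² + 23/3.9² = 0.0260 + 1.5122 = 1.5382, so posterior SD = 0.8063.
Posterior mean = (-1.4/6.2² + 23·5.07/3.9²) / 1.5382 = 4.9606.
Interval: 4.9606 ± 1.645 × 0.8063 → [3.634, 6.287].

[3.634, 6.287]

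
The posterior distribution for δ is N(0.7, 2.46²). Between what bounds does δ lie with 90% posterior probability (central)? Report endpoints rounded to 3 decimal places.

[-3.346, 4.746]

The posterior is symmetric, so the 90% equal-tailed interval is δ = 0.7 ± z·2.46 with z = 1.645.
Half-width: 1.645 × 2.46 = 4.046.
0.7 − 4.046 = -3.346; 0.7 + 4.046 = 4.746.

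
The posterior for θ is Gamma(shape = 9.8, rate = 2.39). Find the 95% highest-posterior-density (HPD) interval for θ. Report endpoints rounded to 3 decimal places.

The posterior is unimodal and skewed, so the HPD interval has equal density at both endpoints and is the shortest 95% interval.
Solving f(1.739) = f(6.711) with F(6.711) − F(1.739) = 0.95 gives [1.739, 6.711].
For comparison, the equal-tailed interval is [1.949, 7.038]; the HPD is narrower and shifted toward the mode.

[1.739, 6.711]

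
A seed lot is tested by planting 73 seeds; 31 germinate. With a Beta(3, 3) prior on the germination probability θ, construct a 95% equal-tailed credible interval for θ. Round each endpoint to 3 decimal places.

[0.324, 0.540]

Posterior: Beta(3+31, 3+42) = Beta(34, 45).
Equal-tailed 95% interval: the 0.025 and 0.975 quantiles of Beta(34, 45).
Posterior mean ≈ 0.430, SD ≈ 0.055; a Normal approximation gives roughly [0.322, 0.539].
Exact: F⁻¹(0.025) = 0.324; F⁻¹(0.975) = 0.540.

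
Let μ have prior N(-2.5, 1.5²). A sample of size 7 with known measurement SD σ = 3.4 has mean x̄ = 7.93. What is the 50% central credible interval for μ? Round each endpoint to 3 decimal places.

[2.857, 4.173]

Posterior precision = 1/1.5² + 7/3.4² = 0.4444 + 0.6055 = 1.0500, so posterior SD = 0.9759.
Posterior mean = (-2.5/1.5² + 7·7.93/3.4²) / 1.0500 = 3.5151.
Interval: 3.5151 ± 0.674 × 0.9759 → [2.857, 4.173].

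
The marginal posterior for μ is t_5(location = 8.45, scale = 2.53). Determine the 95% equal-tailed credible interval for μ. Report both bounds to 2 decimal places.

The t_5 distribution is symmetric; the 95% interval is 8.45 ± t·2.53 with t_{0.975,5} = 2.571.
Half-width: 2.571 × 2.53 = 6.50.
8.45 − 6.50 = 1.95; 8.45 + 6.50 = 14.95.

[1.95, 14.95]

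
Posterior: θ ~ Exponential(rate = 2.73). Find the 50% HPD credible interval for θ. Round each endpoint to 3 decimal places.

The exponential density is strictly decreasing on [0, ∞), so the HPD interval is anchored at 0: [0, q] with P(θ ≤ q) = 0.50.
q = −ln(1 − 0.50) / 2.73 = 0.6931 / 2.73 = 0.254.

[0.000, 0.254]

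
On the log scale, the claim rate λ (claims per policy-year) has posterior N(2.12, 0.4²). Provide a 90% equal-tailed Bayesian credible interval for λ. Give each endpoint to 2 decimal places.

On the log scale the 90% interval is 2.12 ± 1.645 × 0.4 = [1.4621, 2.7779].
Exponentiate: [e^1.4621, e^2.7779] = [4.31, 16.09].

[4.31, 16.09]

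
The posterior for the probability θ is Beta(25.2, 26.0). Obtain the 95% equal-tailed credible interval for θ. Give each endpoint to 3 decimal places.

[0.357, 0.628]

Posterior: Beta(25.2, 26.0).
Equal-tailed 95% interval: the 0.025 and 0.975 quantiles of Beta(25.2, 26.0).
Posterior mean ≈ 0.492, SD ≈ 0.069; a Normal approximation gives roughly [0.357, 0.628].
Exact: F⁻¹(0.025) = 0.357; F⁻¹(0.975) = 0.628.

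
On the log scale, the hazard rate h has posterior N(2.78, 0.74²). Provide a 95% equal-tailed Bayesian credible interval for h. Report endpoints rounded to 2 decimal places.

[3.78, 68.74]

On the log scale the 95% interval is 2.78 ± 1.960 × 0.74 = [1.3296, 4.2304].
Exponentiate: [e^1.3296, e^4.2304] = [3.78, 68.74].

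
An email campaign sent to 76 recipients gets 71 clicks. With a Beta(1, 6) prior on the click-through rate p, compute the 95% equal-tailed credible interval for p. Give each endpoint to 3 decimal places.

[0.787, 0.931]

Posterior: Beta(1+71, 6+5) = Beta(72, 11).
Equal-tailed 95% interval: the 0.025 and 0.975 quantiles of Beta(72, 11).
Posterior mean ≈ 0.867, SD ≈ 0.037; a Normal approximation gives roughly [0.795, 0.940].
Exact: F⁻¹(0.025) = 0.787; F⁻¹(0.975) = 0.931.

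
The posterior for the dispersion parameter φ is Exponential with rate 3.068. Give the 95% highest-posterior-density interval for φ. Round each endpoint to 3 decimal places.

[0.000, 0.976]

The exponential density is strictly decreasing on [0, ∞), so the HPD interval is anchored at 0: [0, q] with P(φ ≤ q) = 0.95.
q = −ln(1 − 0.95) / 3.068 = 2.9957 / 3.068 = 0.976.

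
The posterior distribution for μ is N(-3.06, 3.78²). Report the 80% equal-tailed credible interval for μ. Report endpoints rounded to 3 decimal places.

The posterior is symmetric, so the 80% equal-tailed interval is μ = -3.06 ± z·3.78 with z = 1.282.
Half-width: 1.282 × 3.78 = 4.844.
-3.06 − 4.844 = -7.904; -3.06 + 4.844 = 1.784.

[-7.904, 1.784]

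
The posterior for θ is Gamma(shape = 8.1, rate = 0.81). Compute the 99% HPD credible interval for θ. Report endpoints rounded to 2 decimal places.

The posterior is unimodal and skewed, so the HPD interval has equal density at both endpoints and is the shortest 99% interval.
Solving f(2.73) = f(20.33) with F(20.33) − F(2.73) = 0.99 gives [2.73, 20.33].
For comparison, the equal-tailed interval is [3.24, 21.33]; the HPD is narrower and shifted toward the mode.

[2.73, 20.33]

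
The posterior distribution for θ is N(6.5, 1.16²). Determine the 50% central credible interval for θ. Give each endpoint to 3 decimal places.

[5.718, 7.282]

The posterior is symmetric, so the 50% equal-tailed interval is θ = 6.5 ± z·1.16 with z = 0.674.
Half-width: 0.674 × 1.16 = 0.782.
6.5 − 0.782 = 5.718; 6.5 + 0.782 = 7.282.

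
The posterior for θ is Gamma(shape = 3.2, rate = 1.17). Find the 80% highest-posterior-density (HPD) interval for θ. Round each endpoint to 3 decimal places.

The posterior is unimodal and skewed, so the HPD interval has equal density at both endpoints and is the shortest 80% interval.
Solving f(0.656) = f(4.103) with F(4.103) − F(0.656) = 0.80 gives [0.656, 4.103].
For comparison, the equal-tailed interval is [1.048, 4.785]; the HPD is narrower and shifted toward the mode.

[0.656, 4.103]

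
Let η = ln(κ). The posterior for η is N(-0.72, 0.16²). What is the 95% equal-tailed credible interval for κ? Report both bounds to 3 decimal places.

On the log scale the 95% interval is -0.72 ± 1.960 × 0.16 = [-1.0336, -0.4064].
Exponentiate: [e^-1.0336, e^-0.4064] = [0.356, 0.666].

[0.356, 0.666]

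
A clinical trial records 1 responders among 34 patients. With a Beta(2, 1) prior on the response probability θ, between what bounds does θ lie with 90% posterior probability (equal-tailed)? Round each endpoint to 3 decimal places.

Posterior: Beta(2+1, 1+33) = Beta(3, 34).
Equal-tailed 90% interval: the 0.05 and 0.95 quantiles of Beta(3, 34).
Posterior mean ≈ 0.081, SD ≈ 0.044; a Normal approximation gives roughly [0.008, 0.154].
Exact: F⁻¹(0.05) = 0.023; F⁻¹(0.95) = 0.165.

[0.023, 0.165]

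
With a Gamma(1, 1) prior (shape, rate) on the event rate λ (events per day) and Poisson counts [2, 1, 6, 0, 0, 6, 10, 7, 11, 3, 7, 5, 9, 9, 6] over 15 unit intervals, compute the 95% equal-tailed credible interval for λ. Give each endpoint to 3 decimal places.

[4.132, 6.361]

Posterior: Gamma(1+82, 1+15) = Gamma(83, 16) (shape, rate).
Equal-tailed 95% interval: Gamma(83, 16) quantiles at 0.025 and 0.975.
Posterior mean ≈ 5.188, SD ≈ 0.569; a Normal approximation gives roughly [4.071, 6.304].
Exact: lower = 4.132; upper = 6.361.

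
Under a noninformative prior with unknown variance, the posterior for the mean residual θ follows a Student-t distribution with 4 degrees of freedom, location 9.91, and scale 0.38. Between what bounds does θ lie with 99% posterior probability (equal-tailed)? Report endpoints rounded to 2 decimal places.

The t_4 distribution is symmetric; the 99% interval is 9.91 ± t·0.38 with t_{0.995,4} = 4.604.
Half-width: 4.604 × 0.38 = 1.75.
9.91 − 1.75 = 8.16; 9.91 + 1.75 = 11.66.

[8.16, 11.66]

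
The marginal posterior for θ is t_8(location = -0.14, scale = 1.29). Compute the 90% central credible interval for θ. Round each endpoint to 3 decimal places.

The t_8 distribution is symmetric; the 90% interval is -0.14 ± t·1.29 with t_{0.95,8} = 1.860.
Half-width: 1.860 × 1.29 = 2.399.
-0.14 − 2.399 = -2.539; -0.14 + 2.399 = 2.259.

[-2.539, 2.259]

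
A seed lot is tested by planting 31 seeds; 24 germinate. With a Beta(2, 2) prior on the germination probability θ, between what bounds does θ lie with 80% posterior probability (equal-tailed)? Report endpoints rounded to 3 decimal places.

Posterior: Beta(2+24, 2+7) = Beta(26, 9).
Equal-tailed 80% interval: the 0.1 and 0.9 quantiles of Beta(26, 9).
Posterior mean ≈ 0.743, SD ≈ 0.073; a Normal approximation gives roughly [0.650, 0.836].
Exact: F⁻¹(0.1) = 0.646; F⁻¹(0.9) = 0.833.

[0.646, 0.833]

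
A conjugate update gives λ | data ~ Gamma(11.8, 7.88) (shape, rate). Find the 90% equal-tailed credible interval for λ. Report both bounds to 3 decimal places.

Posterior: Gamma(shape 11.8, rate 7.88).
Equal-tailed 90% interval: Gamma(11.8, 7.88) quantiles at 0.05 and 0.95.
Posterior mean ≈ 1.497, SD ≈ 0.436; a Normal approximation gives roughly [0.780, 2.214].
Exact: lower = 0.859; upper = 2.279.

[0.859, 2.279]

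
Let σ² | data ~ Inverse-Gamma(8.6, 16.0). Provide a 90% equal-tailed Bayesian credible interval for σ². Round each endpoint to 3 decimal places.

Inverse-Gamma(8.6, 16.0) quantiles: F⁻¹(0.05) and F⁻¹(0.95).
Equivalently, 1/σ² ~ Gamma(8.6, rate = 16.0); invert its 0.95 and 0.05 quantiles.
Posterior mean ≈ 2.105, SD ≈ 0.819; a Normal approximation gives roughly [0.757, 3.453].
Exact: lower = 1.149; upper = 3.630.

[1.149, 3.630]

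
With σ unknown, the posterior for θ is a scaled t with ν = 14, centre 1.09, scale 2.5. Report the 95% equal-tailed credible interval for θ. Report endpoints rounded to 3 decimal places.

[-4.272, 6.452]

The t_14 distribution is symmetric; the 95% interval is 1.09 ± t·2.5 with t_{0.975,14} = 2.145.
Half-width: 2.145 × 2.5 = 5.362.
1.09 − 5.362 = -4.272; 1.09 + 5.362 = 6.452.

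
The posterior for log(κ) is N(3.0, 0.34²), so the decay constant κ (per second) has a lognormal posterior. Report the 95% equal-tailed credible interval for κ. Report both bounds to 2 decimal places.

[10.32, 39.11]

On the log scale the 95% interval is 3.0 ± 1.960 × 0.34 = [2.3336, 3.6664].
Exponentiate: [e^2.3336, e^3.6664] = [10.32, 39.11].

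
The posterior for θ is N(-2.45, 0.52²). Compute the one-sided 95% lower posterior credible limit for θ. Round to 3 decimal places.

-3.305

Need L with P(θ ≥ L) = 0.95: L = -2.45 − z_{0.05}·0.52.
z = 1.645; L = -2.45 − 1.645 × 0.52 = -3.305.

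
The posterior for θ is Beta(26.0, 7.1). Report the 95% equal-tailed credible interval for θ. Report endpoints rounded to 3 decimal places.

[0.633, 0.905]

Posterior: Beta(26.0, 7.1).
Equal-tailed 95% interval: the 0.025 and 0.975 quantiles of Beta(26.0, 7.1).
Posterior mean ≈ 0.785, SD ≈ 0.070; a Normal approximation gives roughly [0.648, 0.923].
Exact: F⁻¹(0.025) = 0.633; F⁻¹(0.975) = 0.905.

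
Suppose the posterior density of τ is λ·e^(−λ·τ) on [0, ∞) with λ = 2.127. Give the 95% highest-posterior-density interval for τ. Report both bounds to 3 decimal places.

The exponential density is strictly decreasing on [0, ∞), so the HPD interval is anchored at 0: [0, q] with P(τ ≤ q) = 0.95.
q = −ln(1 − 0.95) / 2.127 = 2.9957 / 2.127 = 1.408.

[0.000, 1.408]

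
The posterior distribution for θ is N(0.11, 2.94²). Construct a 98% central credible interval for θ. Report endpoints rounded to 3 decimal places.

The posterior is symmetric, so the 98% equal-tailed interval is θ = 0.11 ± z·2.94 with z = 2.326.
Half-width: 2.326 × 2.94 = 6.839.
0.11 − 6.839 = -6.729; 0.11 + 6.839 = 6.949.

[-6.729, 6.949]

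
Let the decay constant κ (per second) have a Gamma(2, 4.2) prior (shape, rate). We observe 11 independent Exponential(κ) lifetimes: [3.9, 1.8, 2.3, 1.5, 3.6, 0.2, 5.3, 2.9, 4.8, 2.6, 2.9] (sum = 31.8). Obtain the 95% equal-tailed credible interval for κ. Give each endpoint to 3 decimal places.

Posterior: Gamma(2+11, 4.2+31.8) = Gamma(13, 36.0) (shape, rate).
Equal-tailed 95% interval: Gamma(13, 36.0) quantiles at 0.025 and 0.975.
Posterior mean ≈ 0.361, SD ≈ 0.100; a Normal approximation gives roughly [0.165, 0.557].
Exact: lower = 0.192; upper = 0.582.

[0.192, 0.582]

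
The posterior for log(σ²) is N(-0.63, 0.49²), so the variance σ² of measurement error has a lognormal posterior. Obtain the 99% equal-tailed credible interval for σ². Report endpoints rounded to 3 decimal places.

On the log scale the 99% interval is -0.63 ± 2.576 × 0.49 = [-1.8922, 0.6322].
Exponentiate: [e^-1.8922, e^0.6322] = [0.151, 1.882].

[0.151, 1.882]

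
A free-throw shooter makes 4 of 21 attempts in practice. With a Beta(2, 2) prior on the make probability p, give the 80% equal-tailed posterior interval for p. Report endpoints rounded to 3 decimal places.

Posterior: Beta(2+4, 2+17) = Beta(6, 19).
Equal-tailed 80% interval: the 0.1 and 0.9 quantiles of Beta(6, 19).
Posterior mean ≈ 0.240, SD ≈ 0.084; a Normal approximation gives roughly [0.133, 0.347].
Exact: F⁻¹(0.1) = 0.137; F⁻¹(0.9) = 0.352.

[0.137, 0.352]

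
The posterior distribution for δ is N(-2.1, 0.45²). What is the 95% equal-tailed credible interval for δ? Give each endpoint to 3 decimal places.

[-2.982, -1.218]

The posterior is symmetric, so the 95% equal-tailed interval is δ = -2.1 ± z·0.45 with z = 1.960.
Half-width: 1.960 × 0.45 = 0.882.
-2.1 − 0.882 = -2.982; -2.1 + 0.882 = -1.218.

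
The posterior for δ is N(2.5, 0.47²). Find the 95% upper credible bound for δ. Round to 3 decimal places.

Need U with P(δ ≤ U) = 0.95: U = 2.5 + z_{0.05}·0.47.
z = 1.645; U = 2.5 + 1.645 × 0.47 = 3.273.

3.273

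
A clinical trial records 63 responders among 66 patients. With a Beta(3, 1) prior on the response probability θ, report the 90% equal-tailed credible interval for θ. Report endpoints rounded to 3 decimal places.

Posterior: Beta(3+63, 1+3) = Beta(66, 4).
Equal-tailed 90% interval: the 0.05 and 0.95 quantiles of Beta(66, 4).
Posterior mean ≈ 0.943, SD ≈ 0.028; a Normal approximation gives roughly [0.898, 0.988].
Exact: F⁻¹(0.05) = 0.891; F⁻¹(0.95) = 0.980.

[0.891, 0.980]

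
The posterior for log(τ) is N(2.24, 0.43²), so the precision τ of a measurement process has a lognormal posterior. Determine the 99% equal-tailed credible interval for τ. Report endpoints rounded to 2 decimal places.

[3.10, 28.43]

On the log scale the 99% interval is 2.24 ± 2.576 × 0.43 = [1.1324, 3.3476].
Exponentiate: [e^1.1324, e^3.3476] = [3.10, 28.43].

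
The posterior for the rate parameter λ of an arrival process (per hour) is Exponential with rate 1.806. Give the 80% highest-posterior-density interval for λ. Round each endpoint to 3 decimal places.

The exponential density is strictly decreasing on [0, ∞), so the HPD interval is anchored at 0: [0, q] with P(λ ≤ q) = 0.80.
q = −ln(1 − 0.80) / 1.806 = 1.6094 / 1.806 = 0.891.

[0.000, 0.891]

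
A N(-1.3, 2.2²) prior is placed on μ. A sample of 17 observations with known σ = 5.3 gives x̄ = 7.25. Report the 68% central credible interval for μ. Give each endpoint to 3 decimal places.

Posterior precision = 1/2.2² + 17/5.3² = 0.2066 + 0.6052 = 0.8118, so posterior SD = 1.1099.
Posterior mean = (-1.3/2.2² + 17·7.25/5.3²) / 0.8118 = 5.0740.
Interval: 5.0740 ± 0.994 × 1.1099 → [3.970, 6.178].

[3.970, 6.178]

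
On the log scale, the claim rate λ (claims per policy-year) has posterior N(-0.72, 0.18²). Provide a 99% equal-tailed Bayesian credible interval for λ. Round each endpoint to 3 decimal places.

[0.306, 0.774]

On the log scale the 99% interval is -0.72 ± 2.576 × 0.18 = [-1.1836, -0.2564].
Exponentiate: [e^-1.1836, e^-0.2564] = [0.306, 0.774].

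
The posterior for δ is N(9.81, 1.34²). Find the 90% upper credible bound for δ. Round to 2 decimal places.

11.53

Need U with P(δ ≤ U) = 0.90: U = 9.81 + z_{0.1}·1.34.
z = 1.282; U = 9.81 + 1.282 × 1.34 = 11.53.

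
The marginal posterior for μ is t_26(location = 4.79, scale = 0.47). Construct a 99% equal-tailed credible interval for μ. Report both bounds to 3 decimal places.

The t_26 distribution is symmetric; the 99% interval is 4.79 ± t·0.47 with t_{0.995,26} = 2.779.
Half-width: 2.779 × 0.47 = 1.306.
4.79 − 1.306 = 3.484; 4.79 + 1.306 = 6.096.

[3.484, 6.096]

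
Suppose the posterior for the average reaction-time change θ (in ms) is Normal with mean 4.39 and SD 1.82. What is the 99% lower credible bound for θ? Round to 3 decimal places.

Need L with P(θ ≥ L) = 0.99: L = 4.39 − z_{0.01}·1.82.
z = 2.326; L = 4.39 − 2.326 × 1.82 = 0.156.

0.156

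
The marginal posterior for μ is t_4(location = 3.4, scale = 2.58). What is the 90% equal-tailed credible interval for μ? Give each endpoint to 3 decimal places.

[-2.100, 8.900]

The t_4 distribution is symmetric; the 90% interval is 3.4 ± t·2.58 with t_{0.95,4} = 2.132.
Half-width: 2.132 × 2.58 = 5.500.
3.4 − 5.500 = -2.100; 3.4 + 5.500 = 8.900.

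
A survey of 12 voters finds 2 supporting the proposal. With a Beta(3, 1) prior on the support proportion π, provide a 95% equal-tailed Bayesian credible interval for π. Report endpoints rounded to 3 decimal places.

[0.118, 0.551]

Posterior: Beta(3+2, 1+10) = Beta(5, 11).
Equal-tailed 95% interval: the 0.025 and 0.975 quantiles of Beta(5, 11).
Posterior mean ≈ 0.312, SD ≈ 0.112; a Normal approximation gives roughly [0.092, 0.533].
Exact: F⁻¹(0.025) = 0.118; F⁻¹(0.975) = 0.551.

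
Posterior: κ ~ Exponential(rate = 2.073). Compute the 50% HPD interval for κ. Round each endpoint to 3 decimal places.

[0.000, 0.334]

The exponential density is strictly decreasing on [0, ∞), so the HPD interval is anchored at 0: [0, q] with P(κ ≤ q) = 0.50.
q = −ln(1 − 0.50) / 2.073 = 0.6931 / 2.073 = 0.334.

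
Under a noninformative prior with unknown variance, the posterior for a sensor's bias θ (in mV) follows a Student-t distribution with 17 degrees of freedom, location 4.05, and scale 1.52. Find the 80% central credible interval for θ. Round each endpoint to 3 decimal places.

The t_17 distribution is symmetric; the 80% interval is 4.05 ± t·1.52 with t_{0.9,17} = 1.333.
Half-width: 1.333 × 1.52 = 2.027.
4.05 − 2.027 = 2.023; 4.05 + 2.027 = 6.077.

[2.023, 6.077]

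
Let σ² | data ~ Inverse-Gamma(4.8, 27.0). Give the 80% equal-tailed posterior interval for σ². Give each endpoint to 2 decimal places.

[3.49, 11.78]

Inverse-Gamma(4.8, 27.0) quantiles: F⁻¹(0.1) and F⁻¹(0.9).
Equivalently, 1/σ² ~ Gamma(4.8, rate = 27.0); invert its 0.9 and 0.1 quantiles.
Posterior mean ≈ 7.11, SD ≈ 4.25; a Normal approximation gives roughly [1.66, 12.55].
Exact: lower = 3.49; upper = 11.78.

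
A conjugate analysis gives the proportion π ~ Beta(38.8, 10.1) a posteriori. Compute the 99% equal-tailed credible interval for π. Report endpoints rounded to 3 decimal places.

[0.627, 0.916]

Posterior: Beta(38.8, 10.1).
Equal-tailed 99% interval: the 0.005 and 0.995 quantiles of Beta(38.8, 10.1).
Posterior mean ≈ 0.793, SD ≈ 0.057; a Normal approximation gives roughly [0.646, 0.941].
Exact: F⁻¹(0.005) = 0.627; F⁻¹(0.995) = 0.916.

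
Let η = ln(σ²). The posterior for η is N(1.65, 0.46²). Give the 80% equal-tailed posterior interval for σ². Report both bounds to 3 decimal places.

On the log scale the 80% interval is 1.65 ± 1.282 × 0.46 = [1.0605, 2.2395].
Exponentiate: [e^1.0605, e^2.2395] = [2.888, 9.389].

[2.888, 9.389]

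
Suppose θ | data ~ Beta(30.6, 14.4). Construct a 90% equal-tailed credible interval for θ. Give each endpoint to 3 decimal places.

[0.562, 0.789]

Posterior: Beta(30.6, 14.4).
Equal-tailed 90% interval: the 0.05 and 0.95 quantiles of Beta(30.6, 14.4).
Posterior mean ≈ 0.680, SD ≈ 0.069; a Normal approximation gives roughly [0.567, 0.793].
Exact: F⁻¹(0.05) = 0.562; F⁻¹(0.95) = 0.789.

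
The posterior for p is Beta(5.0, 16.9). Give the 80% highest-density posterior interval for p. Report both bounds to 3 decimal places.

[0.106, 0.327]

The posterior is unimodal and skewed, so the HPD interval has equal density at both endpoints and is the shortest 80% interval.
Solving f(0.106) = f(0.327) with F(0.327) − F(0.106) = 0.80 gives [0.106, 0.327].
For comparison, the equal-tailed interval is [0.121, 0.347]; the HPD is narrower and shifted toward the mode.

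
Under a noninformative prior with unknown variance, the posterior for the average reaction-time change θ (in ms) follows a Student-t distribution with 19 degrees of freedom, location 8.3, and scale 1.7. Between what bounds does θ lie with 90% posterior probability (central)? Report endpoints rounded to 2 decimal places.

[5.36, 11.24]

The t_19 distribution is symmetric; the 90% interval is 8.3 ± t·1.7 with t_{0.95,19} = 1.729.
Half-width: 1.729 × 1.7 = 2.94.
8.3 − 2.94 = 5.36; 8.3 + 2.94 = 11.24.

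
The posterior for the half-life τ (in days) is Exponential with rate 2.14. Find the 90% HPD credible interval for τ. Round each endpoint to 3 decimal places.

[0.000, 1.076]

The exponential density is strictly decreasing on [0, ∞), so the HPD interval is anchored at 0: [0, q] with P(τ ≤ q) = 0.90.
q = −ln(1 − 0.90) / 2.14 = 2.3026 / 2.14 = 1.076.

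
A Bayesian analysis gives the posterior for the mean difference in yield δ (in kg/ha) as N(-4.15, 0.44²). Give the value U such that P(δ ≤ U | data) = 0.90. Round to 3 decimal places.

-3.586

Need U with P(δ ≤ U) = 0.90: U = -4.15 + z_{0.1}·0.44.
z = 1.282; U = -4.15 + 1.282 × 0.44 = -3.586.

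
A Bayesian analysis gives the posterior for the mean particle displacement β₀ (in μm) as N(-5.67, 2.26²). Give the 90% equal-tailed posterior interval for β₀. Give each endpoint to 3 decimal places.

[-9.387, -1.953]

The posterior is symmetric, so the 90% equal-tailed interval is β₀ = -5.67 ± z·2.26 with z = 1.645.
Half-width: 1.645 × 2.26 = 3.717.
-5.67 − 3.717 = -9.387; -5.67 + 3.717 = -1.953.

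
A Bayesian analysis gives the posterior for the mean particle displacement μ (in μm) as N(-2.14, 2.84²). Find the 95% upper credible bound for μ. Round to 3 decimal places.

Need U with P(μ ≤ U) = 0.95: U = -2.14 + z_{0.05}·2.84.
z = 1.645; U = -2.14 + 1.645 × 2.84 = 2.531.

2.531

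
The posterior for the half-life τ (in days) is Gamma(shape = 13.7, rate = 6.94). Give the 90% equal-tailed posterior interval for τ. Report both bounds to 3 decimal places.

[1.186, 2.925]

Posterior: Gamma(shape 13.7, rate 6.94).
Equal-tailed 90% interval: Gamma(13.7, 6.94) quantiles at 0.05 and 0.95.
Posterior mean ≈ 1.974, SD ≈ 0.533; a Normal approximation gives roughly [1.097, 2.851].
Exact: lower = 1.186; upper = 2.925.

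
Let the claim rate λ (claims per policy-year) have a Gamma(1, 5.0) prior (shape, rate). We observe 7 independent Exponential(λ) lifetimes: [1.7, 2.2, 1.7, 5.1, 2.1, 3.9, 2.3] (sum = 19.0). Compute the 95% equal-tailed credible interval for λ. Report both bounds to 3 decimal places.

Posterior: Gamma(1+7, 5.0+19.0) = Gamma(8, 24.0) (shape, rate).
Equal-tailed 95% interval: Gamma(8, 24.0) quantiles at 0.025 and 0.975.
Posterior mean ≈ 0.333, SD ≈ 0.118; a Normal approximation gives roughly [0.102, 0.564].
Exact: lower = 0.144; upper = 0.601.

[0.144, 0.601]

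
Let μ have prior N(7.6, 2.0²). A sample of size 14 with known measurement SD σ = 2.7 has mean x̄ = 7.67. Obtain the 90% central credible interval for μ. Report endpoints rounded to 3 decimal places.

Posterior precision = 1/2.0² + 14/2.7² = 0.2500 + 1.9204 = 2.1704, so posterior SD = 0.6788.
Posterior mean = (7.6/2.0² + 14·7.67/2.7²) / 2.1704 = 7.6619.
Interval: 7.6619 ± 1.645 × 0.6788 → [6.545, 8.778].

[6.545, 8.778]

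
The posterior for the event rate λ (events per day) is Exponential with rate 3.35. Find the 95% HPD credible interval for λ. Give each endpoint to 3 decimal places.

[0.000, 0.894]

The exponential density is strictly decreasing on [0, ∞), so the HPD interval is anchored at 0: [0, q] with P(λ ≤ q) = 0.95.
q = −ln(1 − 0.95) / 3.35 = 2.9957 / 3.35 = 0.894.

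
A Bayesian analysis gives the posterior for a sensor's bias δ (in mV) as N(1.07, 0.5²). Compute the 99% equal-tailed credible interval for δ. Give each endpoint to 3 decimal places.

[-0.218, 2.358]

The posterior is symmetric, so the 99% equal-tailed interval is δ = 1.07 ± z·0.5 with z = 2.576.
Half-width: 2.576 × 0.5 = 1.288.
1.07 − 1.288 = -0.218; 1.07 + 1.288 = 2.358.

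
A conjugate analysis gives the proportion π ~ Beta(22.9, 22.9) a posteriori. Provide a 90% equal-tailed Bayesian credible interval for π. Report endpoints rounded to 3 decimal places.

[0.380, 0.620]

Posterior: Beta(22.9, 22.9).
Equal-tailed 90% interval: the 0.05 and 0.95 quantiles of Beta(22.9, 22.9).
Posterior mean ≈ 0.500, SD ≈ 0.073; a Normal approximation gives roughly [0.380, 0.620].
Exact: F⁻¹(0.05) = 0.380; F⁻¹(0.95) = 0.620.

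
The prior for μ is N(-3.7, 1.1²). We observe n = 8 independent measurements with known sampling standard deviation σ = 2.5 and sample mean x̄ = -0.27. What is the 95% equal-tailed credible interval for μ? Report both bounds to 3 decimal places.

[-2.966, -0.265]

Posterior precision = 1/1.1² + 8/2.5² = 0.8264 + 1.2800 = 2.1064, so posterior SD = 0.6890.
Posterior mean = (-3.7/1.1² + 8·-0.27/2.5²) / 2.1064 = -1.6157.
Interval: -1.6157 ± 1.960 × 0.6890 → [-2.966, -0.265].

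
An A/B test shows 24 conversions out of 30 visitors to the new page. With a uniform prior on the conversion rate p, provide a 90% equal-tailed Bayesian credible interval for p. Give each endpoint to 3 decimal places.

Posterior: Beta(1+24, 1+6) = Beta(25, 7).
Equal-tailed 90% interval: the 0.05 and 0.95 quantiles of Beta(25, 7).
Posterior mean ≈ 0.781, SD ≈ 0.072; a Normal approximation gives roughly [0.663, 0.900].
Exact: F⁻¹(0.05) = 0.653; F⁻¹(0.95) = 0.889.

[0.653, 0.889]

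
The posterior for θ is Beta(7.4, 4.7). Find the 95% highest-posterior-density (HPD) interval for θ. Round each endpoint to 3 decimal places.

[0.350, 0.864]

The posterior is unimodal and skewed, so the HPD interval has equal density at both endpoints and is the shortest 95% interval.
Solving f(0.350) = f(0.864) with F(0.864) − F(0.350) = 0.95 gives [0.350, 0.864].
For comparison, the equal-tailed interval is [0.336, 0.852]; the HPD is narrower and shifted toward the mode.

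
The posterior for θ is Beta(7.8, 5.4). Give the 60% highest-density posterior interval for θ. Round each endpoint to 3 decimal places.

[0.489, 0.717]

The posterior is unimodal and skewed, so the HPD interval has equal density at both endpoints and is the shortest 60% interval.
Solving f(0.489) = f(0.717) with F(0.717) − F(0.489) = 0.60 gives [0.489, 0.717].
For comparison, the equal-tailed interval is [0.478, 0.706]; the HPD is narrower and shifted toward the mode.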